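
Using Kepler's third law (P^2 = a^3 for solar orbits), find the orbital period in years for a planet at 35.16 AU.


P = a^(3/2) = 35.16^1.5 = 208.4843

208.4843 years


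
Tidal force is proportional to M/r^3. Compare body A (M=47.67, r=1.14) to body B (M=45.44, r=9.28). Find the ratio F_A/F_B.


Ratio = (M1/r1^3) / (M2/r2^3) = (47.67/1.14^3) / (45.44/9.28^3) = 565.8955

565.8955


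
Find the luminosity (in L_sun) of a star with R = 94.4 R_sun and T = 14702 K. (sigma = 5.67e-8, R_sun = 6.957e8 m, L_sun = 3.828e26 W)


R = 94.4 * 6.957e8 m = 6.567408e+10 m. L = 4*pi*R^2*sigma*T^4 = 4*pi*(6.567408e+10)^2 * 5.67e-8 * 14702^4 = 1.435775677e+32 W. L/L_sun = 1.435775677e+32 / 3.828e26 = 375072.016

375072.016 L_sun


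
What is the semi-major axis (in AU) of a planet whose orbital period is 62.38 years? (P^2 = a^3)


a = P^(2/3) = 62.38^(2/3) = 15.7288

15.7288 AU


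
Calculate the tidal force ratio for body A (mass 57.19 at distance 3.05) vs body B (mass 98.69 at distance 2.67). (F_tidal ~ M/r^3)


Ratio = (M1/r1^3) / (M2/r2^3) = (57.19/3.05^3) / (98.69/2.67^3) = 0.3888

0.3888


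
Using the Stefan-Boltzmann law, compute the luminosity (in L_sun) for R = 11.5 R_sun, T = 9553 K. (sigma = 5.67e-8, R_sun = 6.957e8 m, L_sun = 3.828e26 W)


R = 11.5 * 6.957e8 m = 8.00055e+09 m. L = 4*pi*R^2*sigma*T^4 = 4*pi*(8.00055e+09)^2 * 5.67e-8 * 9553^4 = 3.798321496e+29 W. L/L_sun = 3.798321496e+29 / 3.828e26 = 992.247

992.247 L_sun


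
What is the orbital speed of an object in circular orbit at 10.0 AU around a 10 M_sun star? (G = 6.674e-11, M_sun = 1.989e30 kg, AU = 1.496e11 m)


v = sqrt(GM/r) = sqrt(6.674e-11 * 1.989e+31 / 1.496e+12) = 29788.2298

29788.2298 m/s


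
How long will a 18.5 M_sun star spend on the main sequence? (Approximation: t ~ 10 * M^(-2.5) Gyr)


t = 10 * M^(-2.5) = 10 * 18.5^(-2.5) = 0.0068

0.0068 Gyr


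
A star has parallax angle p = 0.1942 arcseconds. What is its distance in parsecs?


d = 1/p = 1/0.1942 = 5.1493

5.1493 pc


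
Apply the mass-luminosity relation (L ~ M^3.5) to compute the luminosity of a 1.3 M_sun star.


L/L_sun = (M/M_sun)^3.5 = 1.3^3.5 = 2.505

2.505 L_sun


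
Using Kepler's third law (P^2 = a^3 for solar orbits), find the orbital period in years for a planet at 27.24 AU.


P = a^(3/2) = 27.24^1.5 = 142.1709

142.1709 years


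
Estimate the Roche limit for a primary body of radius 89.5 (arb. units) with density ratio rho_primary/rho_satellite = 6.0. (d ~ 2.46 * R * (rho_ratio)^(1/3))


d_Roche = 2.46 * 89.5 * 6.0^(1/3) = 400.0754

400.0754


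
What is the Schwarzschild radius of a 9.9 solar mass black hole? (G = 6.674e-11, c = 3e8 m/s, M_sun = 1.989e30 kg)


M = 9.9 * 1.989e30 kg = 1.96911e+31 kg. rs = 2GM/c^2 = 2 * 6.674e-11 * 1.96911e+31 / (3e8)^2 = 29204.0892

29204.0892 m


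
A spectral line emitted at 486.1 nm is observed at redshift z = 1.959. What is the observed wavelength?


lam_obs = lam_emit * (1 + z) = 486.1 * (1 + 1.959) = 1438.3699

1438.3699 nm


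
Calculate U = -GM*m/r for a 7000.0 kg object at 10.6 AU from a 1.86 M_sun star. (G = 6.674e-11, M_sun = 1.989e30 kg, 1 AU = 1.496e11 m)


M = 1.86 * 1.989e30 kg = 3.69954e+30 kg; r = 10.6 AU * 1.496e11 m/AU = 1.58576e+12 m. U = -GM*m/r = -(6.674e-11 * 3.69954e+30 * 7000.0) / 1.58576e+12 = -1.090e+12

-1.090e+12 J


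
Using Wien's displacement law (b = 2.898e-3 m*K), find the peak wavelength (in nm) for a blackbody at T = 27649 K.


lam_max = b / T = 2.898e-3 / 27649 = 1.048e-07 m = 104.8139 nm

104.8139 nm


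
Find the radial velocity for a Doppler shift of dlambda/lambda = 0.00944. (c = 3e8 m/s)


v = (dlambda/lambda) * c = 0.00944 * 3e8 = 2.832e+06

2.832e+06 m/s


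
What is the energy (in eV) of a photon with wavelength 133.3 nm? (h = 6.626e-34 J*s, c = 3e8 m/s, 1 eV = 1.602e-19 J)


E = hc/lambda = 6.626e-34 * 3e8 / 1.333e-07 = 1.491e-18 J = 9.3085 eV

9.3085 eV


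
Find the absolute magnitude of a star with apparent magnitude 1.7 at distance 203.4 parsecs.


M = m - 5*log10(d) + 5 = 1.7 - 5*log10(203.4) + 5 = -4.8418

-4.8418


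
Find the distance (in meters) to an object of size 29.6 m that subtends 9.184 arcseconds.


D = size / theta_rad, theta_rad = 9.184 * pi/(180*3600) = 4.453e-05, D = 664790.7518

664790.7518 m


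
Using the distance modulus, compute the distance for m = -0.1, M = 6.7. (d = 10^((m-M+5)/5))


d = 10^((m - M + 5)/5) = 10^((-0.1 - 6.7 + 5)/5) = 0.4365

0.4365 pc


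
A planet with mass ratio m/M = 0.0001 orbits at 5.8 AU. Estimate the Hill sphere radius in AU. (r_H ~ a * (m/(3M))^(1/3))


r_H = a * (m/3M)^(1/3) = 5.8 * (0.0001/3)^(1/3) = 0.1867

0.1867 AU


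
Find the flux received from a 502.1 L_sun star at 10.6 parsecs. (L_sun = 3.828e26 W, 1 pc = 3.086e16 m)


F = L / (4*pi*d^2) = 1.922e+29 / (4*pi*(3.271e+17)^2) = 1.429e-07

1.429e-07 W/m^2


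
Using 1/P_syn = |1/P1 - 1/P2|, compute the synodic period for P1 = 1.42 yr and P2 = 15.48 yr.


1/P_syn = |1/P1 - 1/P2| = |1/1.42 - 1/15.48| => P_syn = 1.5634

1.5634 years


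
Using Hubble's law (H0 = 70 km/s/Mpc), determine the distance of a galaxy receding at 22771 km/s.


d = v / H0 = 22771 / 70 = 325.3

325.3 Mpc


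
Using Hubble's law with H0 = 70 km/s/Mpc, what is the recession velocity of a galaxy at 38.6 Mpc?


v = H0 * d = 70 * 38.6 = 2702.0

2702.0 km/s


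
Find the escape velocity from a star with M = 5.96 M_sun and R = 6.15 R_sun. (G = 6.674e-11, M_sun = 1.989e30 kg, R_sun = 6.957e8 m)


M = 5.96 * 1.989e30 kg = 1.185444e+31 kg; R = 6.15 * 6.957e8 m = 4.278555e+09 m. v_esc = sqrt(2GM/R) = sqrt(2 * 6.674e-11 * 1.185444e+31 / 4.278555e+09) = 608135.0865

608135.0865 m/s


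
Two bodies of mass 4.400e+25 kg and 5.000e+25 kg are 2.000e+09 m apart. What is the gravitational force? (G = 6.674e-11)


F = G*m1*m2/r^2 = 6.674e-11 * 4.400e+25 * 5.000e+25 / (2.000e+09)^2 = 6.674e-11 * 2.200e+51 / 4.000e+18 = 3.671e+22

3.671e+22 N


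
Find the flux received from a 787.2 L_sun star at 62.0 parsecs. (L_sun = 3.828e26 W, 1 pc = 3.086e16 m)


F = L / (4*pi*d^2) = 3.013e+29 / (4*pi*(1.913e+18)^2) = 6.550e-09

6.550e-09 W/m^2


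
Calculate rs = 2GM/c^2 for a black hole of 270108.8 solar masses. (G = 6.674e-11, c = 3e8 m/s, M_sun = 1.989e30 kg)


M = 270108.8 * 1.989e30 kg = 5.372464032e+35 kg. rs = 2GM/c^2 = 2 * 6.674e-11 * 5.372464032e+35 / (3e8)^2 = 7.968e+08

7.968e+08 m


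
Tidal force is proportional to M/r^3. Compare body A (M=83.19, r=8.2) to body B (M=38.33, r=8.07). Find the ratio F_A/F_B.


Ratio = (M1/r1^3) / (M2/r2^3) = (83.19/8.2^3) / (38.33/8.07^3) = 2.0688

2.0688


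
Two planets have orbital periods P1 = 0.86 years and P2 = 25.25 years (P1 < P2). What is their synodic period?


1/P_syn = |1/P1 - 1/P2| = |1/0.86 - 1/25.25| => P_syn = 0.8903

0.8903 years


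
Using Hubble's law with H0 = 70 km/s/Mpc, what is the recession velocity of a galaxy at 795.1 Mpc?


v = H0 * d = 70 * 795.1 = 55657.0

55657.0 km/s


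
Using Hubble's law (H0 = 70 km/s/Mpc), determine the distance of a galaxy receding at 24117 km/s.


d = v / H0 = 24117 / 70 = 344.5286

344.5286 Mpc


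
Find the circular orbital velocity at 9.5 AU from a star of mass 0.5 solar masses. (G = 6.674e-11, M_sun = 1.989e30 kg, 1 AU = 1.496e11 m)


v = sqrt(GM/r) = sqrt(6.674e-11 * 9.945e+29 / 1.421e+12) = 6833.8886

6833.8886 m/s


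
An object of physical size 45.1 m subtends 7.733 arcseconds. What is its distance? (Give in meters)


D = size / theta_rad, theta_rad = 7.733 * pi/(180*3600) = 3.749e-05, D = 1.203e+06

1.203e+06 m


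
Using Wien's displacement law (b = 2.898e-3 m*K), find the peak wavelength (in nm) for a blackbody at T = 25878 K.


lam_max = b / T = 2.898e-3 / 25878 = 1.120e-07 m = 111.987 nm

111.987 nm


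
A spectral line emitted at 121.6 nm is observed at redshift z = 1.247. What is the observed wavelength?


lam_obs = lam_emit * (1 + z) = 121.6 * (1 + 1.247) = 273.2352

273.2352 nm


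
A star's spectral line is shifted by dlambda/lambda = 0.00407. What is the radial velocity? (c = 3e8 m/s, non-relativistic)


v = (dlambda/lambda) * c = 0.00407 * 3e8 = 1.221e+06

1.221e+06 m/s


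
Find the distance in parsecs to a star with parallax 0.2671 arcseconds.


d = 1/p = 1/0.2671 = 3.7439

3.7439 pc


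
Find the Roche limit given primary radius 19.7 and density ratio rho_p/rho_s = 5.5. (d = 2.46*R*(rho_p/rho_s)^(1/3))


d_Roche = 2.46 * 19.7 * 5.5^(1/3) = 85.5439

85.5439


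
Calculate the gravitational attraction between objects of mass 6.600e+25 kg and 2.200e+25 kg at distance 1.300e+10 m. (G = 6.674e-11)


F = G*m1*m2/r^2 = 6.674e-11 * 6.600e+25 * 2.200e+25 / (1.300e+10)^2 = 6.674e-11 * 1.452e+51 / 1.690e+20 = 5.734e+20

5.734e+20 N


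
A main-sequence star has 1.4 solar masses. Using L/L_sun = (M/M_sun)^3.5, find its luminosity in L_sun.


L/L_sun = (M/M_sun)^3.5 = 1.4^3.5 = 3.2467

3.2467 L_sun


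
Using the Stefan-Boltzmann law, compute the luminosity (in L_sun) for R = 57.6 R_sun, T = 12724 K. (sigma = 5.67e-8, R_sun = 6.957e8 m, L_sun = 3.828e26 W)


R = 57.6 * 6.957e8 m = 4.007232e+10 m. L = 4*pi*R^2*sigma*T^4 = 4*pi*(4.007232e+10)^2 * 5.67e-8 * 12724^4 = 2.9990005e+31 W. L/L_sun = 2.9990005e+31 / 3.828e26 = 78343.7957

78343.7957 L_sun


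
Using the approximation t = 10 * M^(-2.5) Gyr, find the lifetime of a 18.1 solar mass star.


t = 10 * M^(-2.5) = 10 * 18.1^(-2.5) = 0.0072

0.0072 Gyr


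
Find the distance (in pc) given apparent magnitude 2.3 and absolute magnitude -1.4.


d = 10^((m - M + 5)/5) = 10^((2.3 - -1.4 + 5)/5) = 54.9541

54.9541 pc


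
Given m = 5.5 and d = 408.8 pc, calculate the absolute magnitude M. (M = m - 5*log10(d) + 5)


M = m - 5*log10(d) + 5 = 5.5 - 5*log10(408.8) + 5 = -2.5576

-2.5576


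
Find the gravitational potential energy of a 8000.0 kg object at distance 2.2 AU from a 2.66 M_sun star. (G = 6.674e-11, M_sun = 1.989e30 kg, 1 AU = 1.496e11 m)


M = 2.66 * 1.989e30 kg = 5.29074e+30 kg; r = 2.2 AU * 1.496e11 m/AU = 3.2912e+11 m. U = -GM*m/r = -(6.674e-11 * 5.29074e+30 * 8000.0) / 3.2912e+11 = -8.583e+12

-8.583e+12 J


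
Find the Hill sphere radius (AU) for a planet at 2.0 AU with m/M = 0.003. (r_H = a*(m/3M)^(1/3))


r_H = a * (m/3M)^(1/3) = 2.0 * (0.003/3)^(1/3) = 0.2

0.2 AU


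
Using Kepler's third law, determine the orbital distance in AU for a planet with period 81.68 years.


a = P^(2/3) = 81.68^(2/3) = 18.8254

18.8254 AU


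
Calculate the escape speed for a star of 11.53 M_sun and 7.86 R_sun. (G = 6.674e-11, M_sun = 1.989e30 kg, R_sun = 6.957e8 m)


M = 11.53 * 1.989e30 kg = 2.293317e+31 kg; R = 7.86 * 6.957e8 m = 5.468202e+09 m. v_esc = sqrt(2GM/R) = sqrt(2 * 6.674e-11 * 2.293317e+31 / 5.468202e+09) = 748200.2854

748200.2854 m/s


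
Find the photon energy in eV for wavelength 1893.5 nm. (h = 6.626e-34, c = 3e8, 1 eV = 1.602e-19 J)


E = hc/lambda = 6.626e-34 * 3e8 / 1.894e-06 = 1.050e-19 J = 0.6553 eV

0.6553 eV


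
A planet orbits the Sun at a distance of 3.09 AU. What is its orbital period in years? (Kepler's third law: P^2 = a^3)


P = a^(3/2) = 3.09^1.5 = 5.4317

5.4317 years


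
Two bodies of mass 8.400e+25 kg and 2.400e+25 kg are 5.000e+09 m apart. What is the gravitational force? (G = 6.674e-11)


F = G*m1*m2/r^2 = 6.674e-11 * 8.400e+25 * 2.400e+25 / (5.000e+09)^2 = 6.674e-11 * 2.016e+51 / 2.500e+19 = 5.382e+21

5.382e+21 N


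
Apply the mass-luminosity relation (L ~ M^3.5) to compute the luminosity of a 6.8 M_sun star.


L/L_sun = (M/M_sun)^3.5 = 6.8^3.5 = 819.9383

819.9383 L_sun


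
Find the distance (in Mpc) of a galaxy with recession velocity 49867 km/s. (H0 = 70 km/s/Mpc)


d = v / H0 = 49867 / 70 = 712.3857

712.3857 Mpc


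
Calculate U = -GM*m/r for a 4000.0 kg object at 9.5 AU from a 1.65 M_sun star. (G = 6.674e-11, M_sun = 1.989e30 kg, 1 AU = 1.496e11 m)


M = 1.65 * 1.989e30 kg = 3.28185e+30 kg; r = 9.5 AU * 1.496e11 m/AU = 1.4212e+12 m. U = -GM*m/r = -(6.674e-11 * 3.28185e+30 * 4000.0) / 1.4212e+12 = -6.165e+11

-6.165e+11 J


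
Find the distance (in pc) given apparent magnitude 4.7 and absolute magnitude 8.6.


d = 10^((m - M + 5)/5) = 10^((4.7 - 8.6 + 5)/5) = 1.6596

1.6596 pc


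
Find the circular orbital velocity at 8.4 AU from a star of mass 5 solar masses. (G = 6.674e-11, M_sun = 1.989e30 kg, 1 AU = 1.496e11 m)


v = sqrt(GM/r) = sqrt(6.674e-11 * 9.945e+30 / 1.257e+12) = 22982.1183

22982.1183 m/s


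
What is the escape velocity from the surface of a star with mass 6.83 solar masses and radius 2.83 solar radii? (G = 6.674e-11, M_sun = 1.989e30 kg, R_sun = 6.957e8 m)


M = 6.83 * 1.989e30 kg = 1.358487e+31 kg; R = 2.83 * 6.957e8 m = 1.968831e+09 m. v_esc = sqrt(2GM/R) = sqrt(2 * 6.674e-11 * 1.358487e+31 / 1.968831e+09) = 959691.4441

959691.4441 m/s


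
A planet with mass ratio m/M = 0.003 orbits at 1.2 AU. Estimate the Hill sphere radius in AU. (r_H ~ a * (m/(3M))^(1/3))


r_H = a * (m/3M)^(1/3) = 1.2 * (0.003/3)^(1/3) = 0.12

0.12 AU


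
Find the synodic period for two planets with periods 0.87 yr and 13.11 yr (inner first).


1/P_syn = |1/P1 - 1/P2| = |1/0.87 - 1/13.11| => P_syn = 0.9318

0.9318 years


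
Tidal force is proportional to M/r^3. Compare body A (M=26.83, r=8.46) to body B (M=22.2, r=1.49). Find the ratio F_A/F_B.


Ratio = (M1/r1^3) / (M2/r2^3) = (26.83/8.46^3) / (22.2/1.49^3) = 0.0066

0.0066


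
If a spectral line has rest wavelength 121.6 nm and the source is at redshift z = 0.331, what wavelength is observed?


lam_obs = lam_emit * (1 + z) = 121.6 * (1 + 0.331) = 161.8496

161.8496 nm


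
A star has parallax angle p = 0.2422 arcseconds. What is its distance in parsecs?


d = 1/p = 1/0.2422 = 4.1288

4.1288 pc


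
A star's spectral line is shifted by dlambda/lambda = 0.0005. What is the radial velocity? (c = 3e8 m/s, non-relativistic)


v = (dlambda/lambda) * c = 0.0005 * 3e8 = 150000.0

150000.0 m/s


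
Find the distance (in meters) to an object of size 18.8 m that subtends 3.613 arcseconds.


D = size / theta_rad, theta_rad = 3.613 * pi/(180*3600) = 1.752e-05, D = 1.073e+06

1.073e+06 m


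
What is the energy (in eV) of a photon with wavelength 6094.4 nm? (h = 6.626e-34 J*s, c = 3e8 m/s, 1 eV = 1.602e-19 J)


E = hc/lambda = 6.626e-34 * 3e8 / 6.094e-06 = 3.262e-20 J = 0.2036 eV

0.2036 eV


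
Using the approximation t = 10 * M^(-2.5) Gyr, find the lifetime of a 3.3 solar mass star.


t = 10 * M^(-2.5) = 10 * 3.3^(-2.5) = 0.5055

0.5055 Gyr


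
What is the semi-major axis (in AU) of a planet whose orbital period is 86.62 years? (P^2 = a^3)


a = P^(2/3) = 86.62^(2/3) = 19.577

19.577 AU


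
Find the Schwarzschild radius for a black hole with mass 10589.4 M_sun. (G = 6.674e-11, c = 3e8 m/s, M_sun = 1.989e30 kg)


M = 10589.4 * 1.989e30 kg = 2.10623166e+34 kg. rs = 2GM/c^2 = 2 * 6.674e-11 * 2.10623166e+34 / (3e8)^2 = 3.124e+07

3.124e+07 m


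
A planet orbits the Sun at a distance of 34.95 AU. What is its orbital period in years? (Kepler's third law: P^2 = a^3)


P = a^(3/2) = 34.95^1.5 = 206.6192

206.6192 years


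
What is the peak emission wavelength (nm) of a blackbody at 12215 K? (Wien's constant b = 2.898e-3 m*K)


lam_max = b / T = 2.898e-3 / 12215 = 2.372e-07 m = 237.2493 nm

237.2493 nm


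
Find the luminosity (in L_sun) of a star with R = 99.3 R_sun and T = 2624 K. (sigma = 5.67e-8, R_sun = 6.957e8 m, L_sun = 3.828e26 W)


R = 99.3 * 6.957e8 m = 6.908301e+10 m. L = 4*pi*R^2*sigma*T^4 = 4*pi*(6.908301e+10)^2 * 5.67e-8 * 2624^4 = 1.61209544e+29 W. L/L_sun = 1.61209544e+29 / 3.828e26 = 421.1326

421.1326 L_sun


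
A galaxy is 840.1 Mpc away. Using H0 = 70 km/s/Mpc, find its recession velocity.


v = H0 * d = 70 * 840.1 = 58807.0

58807.0 km/s


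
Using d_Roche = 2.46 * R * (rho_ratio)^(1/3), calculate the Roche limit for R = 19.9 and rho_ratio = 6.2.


d_Roche = 2.46 * 19.9 * 6.2^(1/3) = 89.9329

89.9329


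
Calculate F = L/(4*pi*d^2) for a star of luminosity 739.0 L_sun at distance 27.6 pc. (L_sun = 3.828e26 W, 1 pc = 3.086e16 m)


F = L / (4*pi*d^2) = 2.829e+29 / (4*pi*(8.517e+17)^2) = 3.103e-08

3.103e-08 W/m^2


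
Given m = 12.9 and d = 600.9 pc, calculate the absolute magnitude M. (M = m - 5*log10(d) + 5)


M = m - 5*log10(d) + 5 = 12.9 - 5*log10(600.9) + 5 = 4.006

4.006


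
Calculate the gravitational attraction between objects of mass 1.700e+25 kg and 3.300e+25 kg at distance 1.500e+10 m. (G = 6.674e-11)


F = G*m1*m2/r^2 = 6.674e-11 * 1.700e+25 * 3.300e+25 / (1.500e+10)^2 = 6.674e-11 * 5.610e+50 / 2.250e+20 = 1.664e+20

1.664e+20 N


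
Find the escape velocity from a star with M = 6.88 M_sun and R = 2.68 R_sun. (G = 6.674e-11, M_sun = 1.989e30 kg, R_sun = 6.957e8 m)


M = 6.88 * 1.989e30 kg = 1.368432e+31 kg; R = 2.68 * 6.957e8 m = 1.864476e+09 m. v_esc = sqrt(2GM/R) = sqrt(2 * 6.674e-11 * 1.368432e+31 / 1.864476e+09) = 989786.0099

989786.0099 m/s


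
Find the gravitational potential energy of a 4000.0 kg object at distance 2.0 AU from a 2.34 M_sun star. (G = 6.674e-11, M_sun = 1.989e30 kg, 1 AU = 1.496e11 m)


M = 2.34 * 1.989e30 kg = 4.65426e+30 kg; r = 2.0 AU * 1.496e11 m/AU = 2.992e+11 m. U = -GM*m/r = -(6.674e-11 * 4.65426e+30 * 4000.0) / 2.992e+11 = -4.153e+12

-4.153e+12 J


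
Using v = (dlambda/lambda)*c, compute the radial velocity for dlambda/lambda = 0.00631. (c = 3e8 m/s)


v = (dlambda/lambda) * c = 0.00631 * 3e8 = 1.893e+06

1.893e+06 m/s


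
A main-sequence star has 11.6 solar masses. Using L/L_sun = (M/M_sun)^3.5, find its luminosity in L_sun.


L/L_sun = (M/M_sun)^3.5 = 11.6^3.5 = 5316.2202

5316.2202 L_sun


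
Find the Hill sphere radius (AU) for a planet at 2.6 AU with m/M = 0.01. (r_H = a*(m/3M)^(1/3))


r_H = a * (m/3M)^(1/3) = 2.6 * (0.01/3)^(1/3) = 0.3884

0.3884 AU


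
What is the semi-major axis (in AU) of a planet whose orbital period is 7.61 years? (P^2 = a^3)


a = P^(2/3) = 7.61^(2/3) = 3.8689

3.8689 AU


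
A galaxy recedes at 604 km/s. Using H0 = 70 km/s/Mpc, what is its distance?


d = v / H0 = 604 / 70 = 8.6286

8.6286 Mpc


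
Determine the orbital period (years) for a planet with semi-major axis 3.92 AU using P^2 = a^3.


P = a^(3/2) = 3.92^1.5 = 7.7612

7.7612 years


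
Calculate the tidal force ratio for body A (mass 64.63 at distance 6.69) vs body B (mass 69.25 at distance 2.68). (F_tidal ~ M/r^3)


Ratio = (M1/r1^3) / (M2/r2^3) = (64.63/6.69^3) / (69.25/2.68^3) = 0.06

0.06


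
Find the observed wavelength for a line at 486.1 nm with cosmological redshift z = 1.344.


lam_obs = lam_emit * (1 + z) = 486.1 * (1 + 1.344) = 1139.4184

1139.4184 nm


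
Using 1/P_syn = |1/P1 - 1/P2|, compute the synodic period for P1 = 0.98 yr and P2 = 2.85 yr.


1/P_syn = |1/P1 - 1/P2| = |1/0.98 - 1/2.85| => P_syn = 1.4936

1.4936 years


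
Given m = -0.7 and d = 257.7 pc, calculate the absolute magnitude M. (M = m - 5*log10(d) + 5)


M = m - 5*log10(d) + 5 = -0.7 - 5*log10(257.7) + 5 = -7.7556

-7.7556


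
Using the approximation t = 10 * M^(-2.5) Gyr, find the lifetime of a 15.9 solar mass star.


t = 10 * M^(-2.5) = 10 * 15.9^(-2.5) = 0.0099

0.0099 Gyr


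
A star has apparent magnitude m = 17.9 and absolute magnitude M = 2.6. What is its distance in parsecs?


d = 10^((m - M + 5)/5) = 10^((17.9 - 2.6 + 5)/5) = 11481.5362

11481.5362 pc


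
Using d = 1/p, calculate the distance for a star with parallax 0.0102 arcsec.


d = 1/p = 1/0.0102 = 98.0392

98.0392 pc


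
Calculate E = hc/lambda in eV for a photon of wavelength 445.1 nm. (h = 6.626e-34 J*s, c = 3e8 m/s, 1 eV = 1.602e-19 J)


E = hc/lambda = 6.626e-34 * 3e8 / 4.451e-07 = 4.466e-19 J = 2.7877 eV

2.7877 eV


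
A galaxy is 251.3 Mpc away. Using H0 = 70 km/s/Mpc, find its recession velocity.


v = H0 * d = 70 * 251.3 = 17591.0

17591.0 km/s


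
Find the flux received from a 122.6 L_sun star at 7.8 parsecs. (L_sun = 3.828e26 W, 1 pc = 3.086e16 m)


F = L / (4*pi*d^2) = 4.693e+28 / (4*pi*(2.407e+17)^2) = 6.446e-08

6.446e-08 W/m^2


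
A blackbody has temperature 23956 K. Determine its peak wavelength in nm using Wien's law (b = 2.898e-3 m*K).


lam_max = b / T = 2.898e-3 / 23956 = 1.210e-07 m = 120.9718 nm

120.9718 nm


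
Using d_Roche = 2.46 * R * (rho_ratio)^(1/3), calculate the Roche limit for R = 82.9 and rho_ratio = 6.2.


d_Roche = 2.46 * 82.9 * 6.2^(1/3) = 374.6452

374.6452


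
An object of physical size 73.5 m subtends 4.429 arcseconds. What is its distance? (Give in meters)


D = size / theta_rad, theta_rad = 4.429 * pi/(180*3600) = 2.147e-05, D = 3.423e+06

3.423e+06 m


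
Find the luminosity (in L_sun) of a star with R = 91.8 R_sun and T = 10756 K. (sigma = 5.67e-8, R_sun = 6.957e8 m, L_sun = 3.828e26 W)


R = 91.8 * 6.957e8 m = 6.386526e+10 m. L = 4*pi*R^2*sigma*T^4 = 4*pi*(6.386526e+10)^2 * 5.67e-8 * 10756^4 = 3.889783827e+31 W. L/L_sun = 3.889783827e+31 / 3.828e26 = 101613.9976

101613.9976 L_sun


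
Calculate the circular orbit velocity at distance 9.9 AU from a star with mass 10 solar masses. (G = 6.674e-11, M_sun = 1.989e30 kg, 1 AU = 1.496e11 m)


v = sqrt(GM/r) = sqrt(6.674e-11 * 1.989e+31 / 1.481e+12) = 29938.2974

29938.2974 m/s


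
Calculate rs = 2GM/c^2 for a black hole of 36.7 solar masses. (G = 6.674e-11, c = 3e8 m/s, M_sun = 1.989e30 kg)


M = 36.7 * 1.989e30 kg = 7.29963e+31 kg. rs = 2GM/c^2 = 2 * 6.674e-11 * 7.29963e+31 / (3e8)^2 = 108261.6236

108261.6236 m


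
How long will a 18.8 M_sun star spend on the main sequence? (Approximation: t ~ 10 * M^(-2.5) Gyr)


t = 10 * M^(-2.5) = 10 * 18.8^(-2.5) = 0.0065

0.0065 Gyr


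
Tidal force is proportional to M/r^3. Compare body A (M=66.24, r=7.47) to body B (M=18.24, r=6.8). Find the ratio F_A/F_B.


Ratio = (M1/r1^3) / (M2/r2^3) = (66.24/7.47^3) / (18.24/6.8^3) = 2.7394

2.7394


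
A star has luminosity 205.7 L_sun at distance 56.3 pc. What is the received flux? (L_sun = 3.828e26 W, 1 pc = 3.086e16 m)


F = L / (4*pi*d^2) = 7.874e+28 / (4*pi*(1.737e+18)^2) = 2.076e-09

2.076e-09 W/m^2


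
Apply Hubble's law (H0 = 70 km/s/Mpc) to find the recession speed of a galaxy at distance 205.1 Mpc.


v = H0 * d = 70 * 205.1 = 14357.0

14357.0 km/s


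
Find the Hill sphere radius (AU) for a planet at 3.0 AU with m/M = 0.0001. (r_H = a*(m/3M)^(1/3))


r_H = a * (m/3M)^(1/3) = 3.0 * (0.0001/3)^(1/3) = 0.0965

0.0965 AU


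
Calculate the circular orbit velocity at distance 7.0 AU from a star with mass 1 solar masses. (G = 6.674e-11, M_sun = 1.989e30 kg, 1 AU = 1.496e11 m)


v = sqrt(GM/r) = sqrt(6.674e-11 * 1.989e+30 / 1.047e+12) = 11258.8926

11258.8926 m/s


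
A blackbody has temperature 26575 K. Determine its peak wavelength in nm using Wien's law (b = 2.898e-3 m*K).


lam_max = b / T = 2.898e-3 / 26575 = 1.090e-07 m = 109.0499 nm

109.0499 nm


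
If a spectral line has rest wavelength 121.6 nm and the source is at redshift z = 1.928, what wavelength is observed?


lam_obs = lam_emit * (1 + z) = 121.6 * (1 + 1.928) = 356.0448

356.0448 nm


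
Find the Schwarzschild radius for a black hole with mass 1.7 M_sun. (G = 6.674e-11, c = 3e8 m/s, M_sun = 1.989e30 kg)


M = 1.7 * 1.989e30 kg = 3.3813e+30 kg. rs = 2GM/c^2 = 2 * 6.674e-11 * 3.3813e+30 / (3e8)^2 = 5014.8436

5014.8436 m


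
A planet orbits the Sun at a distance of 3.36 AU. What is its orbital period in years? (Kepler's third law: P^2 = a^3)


P = a^(3/2) = 3.36^1.5 = 6.159

6.159 years


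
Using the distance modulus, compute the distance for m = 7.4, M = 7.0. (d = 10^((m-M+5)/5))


d = 10^((m - M + 5)/5) = 10^((7.4 - 7.0 + 5)/5) = 12.0226

12.0226 pc


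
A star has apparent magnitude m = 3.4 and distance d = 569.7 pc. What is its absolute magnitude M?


M = m - 5*log10(d) + 5 = 3.4 - 5*log10(569.7) + 5 = -5.3782

-5.3782


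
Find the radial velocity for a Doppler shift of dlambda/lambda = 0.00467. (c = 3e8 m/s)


v = (dlambda/lambda) * c = 0.00467 * 3e8 = 1.401e+06

1.401e+06 m/s


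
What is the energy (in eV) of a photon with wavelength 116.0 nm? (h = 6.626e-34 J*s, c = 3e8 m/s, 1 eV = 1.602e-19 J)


E = hc/lambda = 6.626e-34 * 3e8 / 1.160e-07 = 1.714e-18 J = 10.6968 eV

10.6968 eV


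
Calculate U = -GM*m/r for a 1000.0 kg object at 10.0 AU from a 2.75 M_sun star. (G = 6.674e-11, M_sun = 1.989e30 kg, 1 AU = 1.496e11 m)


M = 2.75 * 1.989e30 kg = 5.46975e+30 kg; r = 10.0 AU * 1.496e11 m/AU = 1.496e+12 m. U = -GM*m/r = -(6.674e-11 * 5.46975e+30 * 1000.0) / 1.496e+12 = -2.440e+11

-2.440e+11 J


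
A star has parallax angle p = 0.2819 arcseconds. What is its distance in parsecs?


d = 1/p = 1/0.2819 = 3.5474

3.5474 pc


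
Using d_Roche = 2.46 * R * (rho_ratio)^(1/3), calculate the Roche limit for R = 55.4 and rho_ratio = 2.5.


d_Roche = 2.46 * 55.4 * 2.5^(1/3) = 184.9658

184.9658


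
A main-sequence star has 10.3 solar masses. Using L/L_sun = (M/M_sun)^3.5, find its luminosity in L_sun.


L/L_sun = (M/M_sun)^3.5 = 10.3^3.5 = 3506.9558

3506.9558 L_sun


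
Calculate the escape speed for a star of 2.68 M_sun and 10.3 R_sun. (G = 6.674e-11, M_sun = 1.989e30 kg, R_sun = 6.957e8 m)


M = 2.68 * 1.989e30 kg = 5.33052e+30 kg; R = 10.3 * 6.957e8 m = 7.16571e+09 m. v_esc = sqrt(2GM/R) = sqrt(2 * 6.674e-11 * 5.33052e+30 / 7.16571e+09) = 315110.7893

315110.7893 m/s


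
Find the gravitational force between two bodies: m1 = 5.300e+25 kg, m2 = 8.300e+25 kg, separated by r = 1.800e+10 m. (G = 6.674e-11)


F = G*m1*m2/r^2 = 6.674e-11 * 5.300e+25 * 8.300e+25 / (1.800e+10)^2 = 6.674e-11 * 4.399e+51 / 3.240e+20 = 9.061e+20

9.061e+20 N


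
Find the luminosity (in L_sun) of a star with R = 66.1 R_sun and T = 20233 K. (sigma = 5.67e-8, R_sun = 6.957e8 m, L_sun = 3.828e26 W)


R = 66.1 * 6.957e8 m = 4.598577e+10 m. L = 4*pi*R^2*sigma*T^4 = 4*pi*(4.598577e+10)^2 * 5.67e-8 * 20233^4 = 2.525113912e+32 W. L/L_sun = 2.525113912e+32 / 3.828e26 = 659643.1328

659643.1328 L_sun


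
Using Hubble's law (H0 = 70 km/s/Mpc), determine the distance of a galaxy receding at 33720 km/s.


d = v / H0 = 33720 / 70 = 481.7143

481.7143 Mpc


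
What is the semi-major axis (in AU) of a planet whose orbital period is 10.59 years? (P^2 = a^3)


a = P^(2/3) = 10.59^(2/3) = 4.8224

4.8224 AU


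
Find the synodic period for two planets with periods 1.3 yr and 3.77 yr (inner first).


1/P_syn = |1/P1 - 1/P2| = |1/1.3 - 1/3.77| => P_syn = 1.9842

1.9842 years


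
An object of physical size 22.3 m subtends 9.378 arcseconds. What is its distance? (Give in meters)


D = size / theta_rad, theta_rad = 9.378 * pi/(180*3600) = 4.547e-05, D = 490478.2661

490478.2661 m


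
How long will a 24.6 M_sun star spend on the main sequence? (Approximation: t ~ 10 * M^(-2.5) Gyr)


t = 10 * M^(-2.5) = 10 * 24.6^(-2.5) = 0.0033

0.0033 Gyr


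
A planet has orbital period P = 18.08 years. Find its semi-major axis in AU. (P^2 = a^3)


a = P^(2/3) = 18.08^(2/3) = 6.8886

6.8886 AU


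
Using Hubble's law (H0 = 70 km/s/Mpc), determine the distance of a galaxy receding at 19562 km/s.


d = v / H0 = 19562 / 70 = 279.4571

279.4571 Mpc


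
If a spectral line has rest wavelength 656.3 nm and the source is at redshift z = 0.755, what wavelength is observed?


lam_obs = lam_emit * (1 + z) = 656.3 * (1 + 0.755) = 1151.8065

1151.8065 nm


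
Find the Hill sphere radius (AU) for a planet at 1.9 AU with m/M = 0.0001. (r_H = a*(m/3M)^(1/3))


r_H = a * (m/3M)^(1/3) = 1.9 * (0.0001/3)^(1/3) = 0.0611

0.0611 AU


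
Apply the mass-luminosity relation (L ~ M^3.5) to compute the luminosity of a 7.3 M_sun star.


L/L_sun = (M/M_sun)^3.5 = 7.3^3.5 = 1051.0661

1051.0661 L_sun


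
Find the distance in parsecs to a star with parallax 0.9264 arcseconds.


d = 1/p = 1/0.9264 = 1.0794

1.0794 pc


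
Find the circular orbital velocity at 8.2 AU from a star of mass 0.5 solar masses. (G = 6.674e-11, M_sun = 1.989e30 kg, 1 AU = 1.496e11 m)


v = sqrt(GM/r) = sqrt(6.674e-11 * 9.945e+29 / 1.227e+12) = 7355.6791

7355.6791 m/s


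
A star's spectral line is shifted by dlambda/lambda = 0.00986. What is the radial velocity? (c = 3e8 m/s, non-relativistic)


v = (dlambda/lambda) * c = 0.00986 * 3e8 = 2.958e+06

2.958e+06 m/s


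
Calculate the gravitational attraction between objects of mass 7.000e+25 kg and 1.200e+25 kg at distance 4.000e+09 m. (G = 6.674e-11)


F = G*m1*m2/r^2 = 6.674e-11 * 7.000e+25 * 1.200e+25 / (4.000e+09)^2 = 6.674e-11 * 8.400e+50 / 1.600e+19 = 3.504e+21

3.504e+21 N


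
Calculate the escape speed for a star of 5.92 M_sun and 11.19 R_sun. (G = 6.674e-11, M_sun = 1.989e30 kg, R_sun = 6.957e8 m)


M = 5.92 * 1.989e30 kg = 1.177488e+31 kg; R = 11.19 * 6.957e8 m = 7.784883e+09 m. v_esc = sqrt(2GM/R) = sqrt(2 * 6.674e-11 * 1.177488e+31 / 7.784883e+09) = 449324.7062

449324.7062 m/s


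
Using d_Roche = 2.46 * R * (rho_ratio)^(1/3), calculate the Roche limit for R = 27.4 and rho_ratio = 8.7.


d_Roche = 2.46 * 27.4 * 8.7^(1/3) = 138.6305

138.6305


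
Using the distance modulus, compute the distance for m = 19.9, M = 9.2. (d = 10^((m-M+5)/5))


d = 10^((m - M + 5)/5) = 10^((19.9 - 9.2 + 5)/5) = 1380.3843

1380.3843 pc


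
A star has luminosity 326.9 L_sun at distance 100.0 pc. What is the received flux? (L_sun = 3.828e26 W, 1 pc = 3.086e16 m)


F = L / (4*pi*d^2) = 1.251e+29 / (4*pi*(3.086e+18)^2) = 1.046e-09

1.046e-09 W/m^2


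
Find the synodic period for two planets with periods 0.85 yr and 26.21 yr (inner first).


1/P_syn = |1/P1 - 1/P2| = |1/0.85 - 1/26.21| => P_syn = 0.8785

0.8785 years


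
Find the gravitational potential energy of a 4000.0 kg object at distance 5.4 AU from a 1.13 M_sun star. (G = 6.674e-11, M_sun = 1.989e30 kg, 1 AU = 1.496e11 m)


M = 1.13 * 1.989e30 kg = 2.24757e+30 kg; r = 5.4 AU * 1.496e11 m/AU = 8.0784e+11 m. U = -GM*m/r = -(6.674e-11 * 2.24757e+30 * 4000.0) / 8.0784e+11 = -7.427e+11

-7.427e+11 J


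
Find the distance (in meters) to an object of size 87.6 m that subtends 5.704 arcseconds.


D = size / theta_rad, theta_rad = 5.704 * pi/(180*3600) = 2.765e-05, D = 3.168e+06

3.168e+06 m


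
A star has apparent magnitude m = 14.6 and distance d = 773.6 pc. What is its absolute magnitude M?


M = m - 5*log10(d) + 5 = 14.6 - 5*log10(773.6) + 5 = 5.1574

5.1574


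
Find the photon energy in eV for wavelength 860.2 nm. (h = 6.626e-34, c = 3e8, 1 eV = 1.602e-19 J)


E = hc/lambda = 6.626e-34 * 3e8 / 8.602e-07 = 2.311e-19 J = 1.4425 eV

1.4425 eV


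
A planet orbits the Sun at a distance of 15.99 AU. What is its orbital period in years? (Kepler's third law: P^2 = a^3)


P = a^(3/2) = 15.99^1.5 = 63.94

63.94 years


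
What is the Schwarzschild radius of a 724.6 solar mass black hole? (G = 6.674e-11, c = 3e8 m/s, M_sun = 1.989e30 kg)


M = 724.6 * 1.989e30 kg = 1.4412294e+33 kg. rs = 2GM/c^2 = 2 * 6.674e-11 * 1.4412294e+33 / (3e8)^2 = 2.138e+06

2.138e+06 m


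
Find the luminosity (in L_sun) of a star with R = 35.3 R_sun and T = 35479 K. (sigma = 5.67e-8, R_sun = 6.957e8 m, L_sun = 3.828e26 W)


R = 35.3 * 6.957e8 m = 2.455821e+10 m. L = 4*pi*R^2*sigma*T^4 = 4*pi*(2.455821e+10)^2 * 5.67e-8 * 35479^4 = 6.808819514e+32 W. L/L_sun = 6.808819514e+32 / 3.828e26 = 1.779e+06

1.779e+06 L_sun


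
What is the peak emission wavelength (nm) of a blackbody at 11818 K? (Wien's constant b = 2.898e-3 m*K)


lam_max = b / T = 2.898e-3 / 11818 = 2.452e-07 m = 245.2192 nm

245.2192 nm


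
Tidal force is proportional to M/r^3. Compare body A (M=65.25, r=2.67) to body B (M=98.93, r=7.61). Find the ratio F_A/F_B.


Ratio = (M1/r1^3) / (M2/r2^3) = (65.25/2.67^3) / (98.93/7.61^3) = 15.2712

15.2712


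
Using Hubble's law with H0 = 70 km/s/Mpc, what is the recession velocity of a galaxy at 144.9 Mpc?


v = H0 * d = 70 * 144.9 = 10143.0

10143.0 km/s


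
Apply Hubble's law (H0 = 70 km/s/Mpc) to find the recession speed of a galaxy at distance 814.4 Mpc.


v = H0 * d = 70 * 814.4 = 57008.0

57008.0 km/s


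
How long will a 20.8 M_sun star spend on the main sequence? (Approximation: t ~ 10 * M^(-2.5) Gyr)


t = 10 * M^(-2.5) = 10 * 20.8^(-2.5) = 0.0051

0.0051 Gyr


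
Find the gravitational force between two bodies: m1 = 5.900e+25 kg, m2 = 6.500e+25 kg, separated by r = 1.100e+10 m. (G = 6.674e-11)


F = G*m1*m2/r^2 = 6.674e-11 * 5.900e+25 * 6.500e+25 / (1.100e+10)^2 = 6.674e-11 * 3.835e+51 / 1.210e+20 = 2.115e+21

2.115e+21 N


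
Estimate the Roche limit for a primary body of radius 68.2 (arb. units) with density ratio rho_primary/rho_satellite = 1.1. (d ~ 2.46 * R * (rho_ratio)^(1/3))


d_Roche = 2.46 * 68.2 * 1.1^(1/3) = 173.1877

173.1877


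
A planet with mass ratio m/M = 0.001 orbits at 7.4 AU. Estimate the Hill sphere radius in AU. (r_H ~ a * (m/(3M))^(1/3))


r_H = a * (m/3M)^(1/3) = 7.4 * (0.001/3)^(1/3) = 0.5131

0.5131 AU


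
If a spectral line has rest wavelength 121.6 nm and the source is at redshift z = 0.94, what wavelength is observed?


lam_obs = lam_emit * (1 + z) = 121.6 * (1 + 0.94) = 235.904

235.904 nm


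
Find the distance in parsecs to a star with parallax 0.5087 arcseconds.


d = 1/p = 1/0.5087 = 1.9658

1.9658 pc


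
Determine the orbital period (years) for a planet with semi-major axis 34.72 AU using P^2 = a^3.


P = a^(3/2) = 34.72^1.5 = 204.583

204.583 years


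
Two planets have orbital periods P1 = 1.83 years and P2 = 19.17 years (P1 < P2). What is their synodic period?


1/P_syn = |1/P1 - 1/P2| = |1/1.83 - 1/19.17| => P_syn = 2.0231

2.0231 years


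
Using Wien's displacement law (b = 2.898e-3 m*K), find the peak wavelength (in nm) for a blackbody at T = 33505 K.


lam_max = b / T = 2.898e-3 / 33505 = 8.649e-08 m = 86.4946 nm

86.4946 nm


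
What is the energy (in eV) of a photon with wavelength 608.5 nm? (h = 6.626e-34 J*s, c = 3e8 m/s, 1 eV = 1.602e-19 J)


E = hc/lambda = 6.626e-34 * 3e8 / 6.085e-07 = 3.267e-19 J = 2.0392 eV

2.0392 eV


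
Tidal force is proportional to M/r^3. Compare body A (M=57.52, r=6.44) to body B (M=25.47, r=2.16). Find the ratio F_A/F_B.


Ratio = (M1/r1^3) / (M2/r2^3) = (57.52/6.44^3) / (25.47/2.16^3) = 0.0852

0.0852


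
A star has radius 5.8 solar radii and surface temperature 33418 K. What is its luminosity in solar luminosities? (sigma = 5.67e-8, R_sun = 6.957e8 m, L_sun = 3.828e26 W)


R = 5.8 * 6.957e8 m = 4.03506e+09 m. L = 4*pi*R^2*sigma*T^4 = 4*pi*(4.03506e+09)^2 * 5.67e-8 * 33418^4 = 1.446820773e+31 W. L/L_sun = 1.446820773e+31 / 3.828e26 = 37795.736

37795.736 L_sun


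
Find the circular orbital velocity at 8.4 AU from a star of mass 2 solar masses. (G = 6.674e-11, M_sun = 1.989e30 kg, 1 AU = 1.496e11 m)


v = sqrt(GM/r) = sqrt(6.674e-11 * 3.978e+30 / 1.257e+12) = 14535.1678

14535.1678 m/s


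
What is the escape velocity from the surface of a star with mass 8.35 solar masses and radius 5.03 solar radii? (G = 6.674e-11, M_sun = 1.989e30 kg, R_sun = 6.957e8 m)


M = 8.35 * 1.989e30 kg = 1.660815e+31 kg; R = 5.03 * 6.957e8 m = 3.499371e+09 m. v_esc = sqrt(2GM/R) = sqrt(2 * 6.674e-11 * 1.660815e+31 / 3.499371e+09) = 795927.9103

795927.9103 m/s


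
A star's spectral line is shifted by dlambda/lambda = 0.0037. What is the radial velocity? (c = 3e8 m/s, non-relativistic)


v = (dlambda/lambda) * c = 0.0037 * 3e8 = 1.110e+06

1.110e+06 m/s


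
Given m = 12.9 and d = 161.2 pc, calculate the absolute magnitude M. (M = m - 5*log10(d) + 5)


M = m - 5*log10(d) + 5 = 12.9 - 5*log10(161.2) + 5 = 6.8632

6.8632


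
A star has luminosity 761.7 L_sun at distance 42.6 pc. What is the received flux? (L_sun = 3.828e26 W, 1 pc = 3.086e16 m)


F = L / (4*pi*d^2) = 2.916e+29 / (4*pi*(1.315e+18)^2) = 1.343e-08

1.343e-08 W/m^2


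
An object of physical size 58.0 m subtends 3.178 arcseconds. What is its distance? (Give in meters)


D = size / theta_rad, theta_rad = 3.178 * pi/(180*3600) = 1.541e-05, D = 3.764e+06

3.764e+06 m


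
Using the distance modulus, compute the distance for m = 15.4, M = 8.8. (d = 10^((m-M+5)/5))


d = 10^((m - M + 5)/5) = 10^((15.4 - 8.8 + 5)/5) = 208.9296

208.9296 pc


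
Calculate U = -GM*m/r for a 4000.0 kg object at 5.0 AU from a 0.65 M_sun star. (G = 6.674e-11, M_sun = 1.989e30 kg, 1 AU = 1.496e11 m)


M = 0.65 * 1.989e30 kg = 1.29285e+30 kg; r = 5.0 AU * 1.496e11 m/AU = 7.48e+11 m. U = -GM*m/r = -(6.674e-11 * 1.29285e+30 * 4000.0) / 7.48e+11 = -4.614e+11

-4.614e+11 J


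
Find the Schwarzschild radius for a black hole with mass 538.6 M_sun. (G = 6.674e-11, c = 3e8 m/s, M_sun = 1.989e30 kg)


M = 538.6 * 1.989e30 kg = 1.0712754e+33 kg. rs = 2GM/c^2 = 2 * 6.674e-11 * 1.0712754e+33 / (3e8)^2 = 1.589e+06

1.589e+06 m


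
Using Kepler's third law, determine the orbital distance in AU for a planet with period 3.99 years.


a = P^(2/3) = 3.99^(2/3) = 2.5156

2.5156 AU


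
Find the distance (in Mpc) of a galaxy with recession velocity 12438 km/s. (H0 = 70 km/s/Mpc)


d = v / H0 = 12438 / 70 = 177.6857

177.6857 Mpc


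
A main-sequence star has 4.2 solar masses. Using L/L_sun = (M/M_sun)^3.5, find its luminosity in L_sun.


L/L_sun = (M/M_sun)^3.5 = 4.2^3.5 = 151.8352

151.8352 L_sun


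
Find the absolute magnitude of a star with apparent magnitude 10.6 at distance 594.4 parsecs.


M = m - 5*log10(d) + 5 = 10.6 - 5*log10(594.4) + 5 = 1.7296

1.7296


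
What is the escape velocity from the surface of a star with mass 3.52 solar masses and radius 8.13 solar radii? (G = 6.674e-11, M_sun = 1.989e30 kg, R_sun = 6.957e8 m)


M = 3.52 * 1.989e30 kg = 7.00128e+30 kg; R = 8.13 * 6.957e8 m = 5.656041e+09 m. v_esc = sqrt(2GM/R) = sqrt(2 * 6.674e-11 * 7.00128e+30 / 5.656041e+09) = 406481.2784

406481.2784 m/s


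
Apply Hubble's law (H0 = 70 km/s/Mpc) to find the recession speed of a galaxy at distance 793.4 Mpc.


v = H0 * d = 70 * 793.4 = 55538.0

55538.0 km/s


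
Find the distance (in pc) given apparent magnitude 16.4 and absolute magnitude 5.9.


d = 10^((m - M + 5)/5) = 10^((16.4 - 5.9 + 5)/5) = 1258.9254

1258.9254 pc


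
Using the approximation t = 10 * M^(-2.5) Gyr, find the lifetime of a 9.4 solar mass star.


t = 10 * M^(-2.5) = 10 * 9.4^(-2.5) = 0.0369

0.0369 Gyr


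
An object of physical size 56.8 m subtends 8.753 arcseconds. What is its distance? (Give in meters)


D = size / theta_rad, theta_rad = 8.753 * pi/(180*3600) = 4.244e-05, D = 1.338e+06

1.338e+06 m


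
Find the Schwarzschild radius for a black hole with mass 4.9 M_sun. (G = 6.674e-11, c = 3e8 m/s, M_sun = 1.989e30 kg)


M = 4.9 * 1.989e30 kg = 9.7461e+30 kg. rs = 2GM/c^2 = 2 * 6.674e-11 * 9.7461e+30 / (3e8)^2 = 14454.5492

14454.5492 m


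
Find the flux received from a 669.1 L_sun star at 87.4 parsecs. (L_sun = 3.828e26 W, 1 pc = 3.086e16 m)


F = L / (4*pi*d^2) = 2.561e+29 / (4*pi*(2.697e+18)^2) = 2.802e-09

2.802e-09 W/m^2


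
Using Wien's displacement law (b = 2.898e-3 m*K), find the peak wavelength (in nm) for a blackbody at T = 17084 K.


lam_max = b / T = 2.898e-3 / 17084 = 1.696e-07 m = 169.6324 nm

169.6324 nm


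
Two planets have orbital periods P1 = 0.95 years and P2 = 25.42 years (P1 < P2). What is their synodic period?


1/P_syn = |1/P1 - 1/P2| = |1/0.95 - 1/25.42| => P_syn = 0.9869

0.9869 years


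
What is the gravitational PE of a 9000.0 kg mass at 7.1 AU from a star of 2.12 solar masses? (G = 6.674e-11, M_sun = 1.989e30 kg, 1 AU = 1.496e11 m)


M = 2.12 * 1.989e30 kg = 4.21668e+30 kg; r = 7.1 AU * 1.496e11 m/AU = 1.06216e+12 m. U = -GM*m/r = -(6.674e-11 * 4.21668e+30 * 9000.0) / 1.06216e+12 = -2.385e+12

-2.385e+12 J
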